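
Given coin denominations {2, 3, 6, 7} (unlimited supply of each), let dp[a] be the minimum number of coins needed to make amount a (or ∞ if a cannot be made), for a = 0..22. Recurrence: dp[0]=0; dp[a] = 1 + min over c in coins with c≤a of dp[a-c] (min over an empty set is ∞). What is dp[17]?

3

 a  0  1  2  3  4  5  6  7  8  9 10 11 12 13 14 15 16 17 18 19 20 21 22
dp  0  -  1  1  2  2  1  1  2  2  2  3  2  2  2  3  3  3  3  3  3  3  4
(- denotes ∞ / unreachable)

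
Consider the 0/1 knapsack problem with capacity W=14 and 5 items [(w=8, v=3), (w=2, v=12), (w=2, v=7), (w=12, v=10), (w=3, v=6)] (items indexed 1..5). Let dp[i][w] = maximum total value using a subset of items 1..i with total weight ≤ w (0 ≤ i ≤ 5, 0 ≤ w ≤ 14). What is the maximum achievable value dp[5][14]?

i\w   0   1   2   3   4   5   6   7   8   9  10  11  12  13  14
  0   0   0   0   0   0   0   0   0   0   0   0   0   0   0   0
  1   0   0   0   0   0   0   0   0   3   3   3   3   3   3   3
  2   0   0  12  12  12  12  12  12  12  12  15  15  15  15  15
  3   0   0  12  12  19  19  19  19  19  19  19  19  22  22  22
  4   0   0  12  12  19  19  19  19  19  19  19  19  22  22  22
  5   0   0  12  12  19  19  19  25  25  25  25  25  25  25  25

25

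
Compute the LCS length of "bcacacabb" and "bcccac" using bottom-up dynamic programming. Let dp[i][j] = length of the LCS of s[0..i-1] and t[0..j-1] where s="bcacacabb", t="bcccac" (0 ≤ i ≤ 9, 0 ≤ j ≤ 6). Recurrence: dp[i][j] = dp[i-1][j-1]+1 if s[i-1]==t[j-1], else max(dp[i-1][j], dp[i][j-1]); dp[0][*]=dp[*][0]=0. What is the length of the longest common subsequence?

   ''  b  c  c  c  a  c
''  0  0  0  0  0  0  0
 b  0  1  1  1  1  1  1
 c  0  1  2  2  2  2  2
 a  0  1  2  2  2  3  3
 c  0  1  2  3  3  3  4
 a  0  1  2  3  3  4  4
 c  0  1  2  3  4  4  5
 a  0  1  2  3  4  5  5
 b  0  1  2  3  4  5  5
 b  0  1  2  3  4  5  5

5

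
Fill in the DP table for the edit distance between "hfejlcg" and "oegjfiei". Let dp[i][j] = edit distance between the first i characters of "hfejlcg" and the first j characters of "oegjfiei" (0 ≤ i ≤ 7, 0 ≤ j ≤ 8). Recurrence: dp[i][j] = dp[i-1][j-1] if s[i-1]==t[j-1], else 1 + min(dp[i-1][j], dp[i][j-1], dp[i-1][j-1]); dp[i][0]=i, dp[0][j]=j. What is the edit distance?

7

   ''  o  e  g  j  f  i  e  i
''  0  1  2  3  4  5  6  7  8
 h  1  1  2  3  4  5  6  7  8
 f  2  2  2  3  4  4  5  6  7
 e  3  3  2  3  4  5  5  5  6
 j  4  4  3  3  3  4  5  6  6
 l  5  5  4  4  4  4  5  6  7
 c  6  6  5  5  5  5  5  6  7
 g  7  7  6  5  6  6  6  6  7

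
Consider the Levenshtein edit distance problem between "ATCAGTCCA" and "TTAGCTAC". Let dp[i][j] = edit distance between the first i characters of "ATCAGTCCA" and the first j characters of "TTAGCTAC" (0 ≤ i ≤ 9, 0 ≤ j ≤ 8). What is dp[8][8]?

4

   ''  T  T  A  G  C  T  A  C
''  0  1  2  3  4  5  6  7  8
 A  1  1  2  2  3  4  5  6  7
 T  2  1  1  2  3  4  4  5  6
 C  3  2  2  2  3  3  4  5  5
 A  4  3  3  2  3  4  4  4  5
 G  5  4  4  3  2  3  4  5  5
 T  6  5  4  4  3  3  3  4  5
 C  7  6  5  5  4  3  4  4  4
 C  8  7  6  6  5  4  4  5  4
 A  9  8  7  6  6  5  5  4  5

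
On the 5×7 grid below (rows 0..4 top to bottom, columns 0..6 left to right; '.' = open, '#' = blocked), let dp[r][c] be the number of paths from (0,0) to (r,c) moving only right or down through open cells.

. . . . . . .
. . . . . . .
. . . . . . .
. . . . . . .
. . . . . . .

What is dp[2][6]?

r\c   0   1   2   3   4   5   6
  0   1   1   1   1   1   1   1
  1   1   2   3   4   5   6   7
  2   1   3   6  10  15  21  28
  3   1   4  10  20  35  56  84
  4   1   5  15  35  70 126 210

28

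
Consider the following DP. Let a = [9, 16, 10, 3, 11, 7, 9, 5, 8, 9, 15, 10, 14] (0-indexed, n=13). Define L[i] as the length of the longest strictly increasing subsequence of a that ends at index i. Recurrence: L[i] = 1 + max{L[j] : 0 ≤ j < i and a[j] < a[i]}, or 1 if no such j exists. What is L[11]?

   i    0    1    2    3    4    5    6    7    8    9   10   11   12
a[i]    9   16   10    3   11    7    9    5    8    9   15   10   14
L[i]    1    2    2    1    3    2    3    2    3    4    5    5    6

5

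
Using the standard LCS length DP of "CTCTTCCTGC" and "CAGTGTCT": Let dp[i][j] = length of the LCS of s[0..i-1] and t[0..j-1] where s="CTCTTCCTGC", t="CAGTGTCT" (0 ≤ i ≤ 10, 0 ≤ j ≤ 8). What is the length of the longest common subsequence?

   ''  C  A  G  T  G  T  C  T
''  0  0  0  0  0  0  0  0  0
 C  0  1  1  1  1  1  1  1  1
 T  0  1  1  1  2  2  2  2  2
 C  0  1  1  1  2  2  2  3  3
 T  0  1  1  1  2  2  3  3  4
 T  0  1  1  1  2  2  3  3  4
 C  0  1  1  1  2  2  3  4  4
 C  0  1  1  1  2  2  3  4  4
 T  0  1  1  1  2  2  3  4  5
 G  0  1  1  2  2  3  3  4  5
 C  0  1  1  2  2  3  3  4  5

5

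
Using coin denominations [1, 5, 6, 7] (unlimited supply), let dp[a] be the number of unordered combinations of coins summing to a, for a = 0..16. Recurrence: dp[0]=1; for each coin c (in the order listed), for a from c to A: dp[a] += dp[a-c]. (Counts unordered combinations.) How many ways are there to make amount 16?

after  coin     0     1     2     3     4     5     6     7     8     9    10    11    12    13    14    15    16
          1     1     1     1     1     1     1     1     1     1     1     1     1     1     1     1     1     1
          5     1     1     1     1     1     2     2     2     2     2     3     3     3     3     3     4     4
          6     1     1     1     1     1     2     3     3     3     3     4     5     6     6     6     7     8
          7     1     1     1     1     1     2     3     4     4     4     5     6     8     9    10    11    12

12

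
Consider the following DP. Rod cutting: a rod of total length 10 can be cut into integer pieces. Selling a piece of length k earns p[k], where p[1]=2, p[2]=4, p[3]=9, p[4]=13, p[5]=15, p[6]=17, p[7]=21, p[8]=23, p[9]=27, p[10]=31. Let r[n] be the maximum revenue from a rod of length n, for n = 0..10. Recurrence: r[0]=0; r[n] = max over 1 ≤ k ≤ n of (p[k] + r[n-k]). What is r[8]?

26

   n    0    1    2    3    4    5    6    7    8    9   10
r[n]    0    2    4    9   13   15   18   22   26   28   31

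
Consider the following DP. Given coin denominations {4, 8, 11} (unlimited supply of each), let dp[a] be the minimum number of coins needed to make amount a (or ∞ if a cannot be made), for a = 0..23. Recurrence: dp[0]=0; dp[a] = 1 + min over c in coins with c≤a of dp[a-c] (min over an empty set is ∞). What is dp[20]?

3

 a  0  1  2  3  4  5  6  7  8  9 10 11 12 13 14 15 16 17 18 19 20 21 22 23
dp  0  -  -  -  1  -  -  -  1  -  -  1  2  -  -  2  2  -  -  2  3  -  2  3
(- denotes ∞ / unreachable)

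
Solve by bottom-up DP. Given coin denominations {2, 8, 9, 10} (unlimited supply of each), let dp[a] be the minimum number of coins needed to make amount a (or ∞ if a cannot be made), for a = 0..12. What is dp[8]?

 a  0  1  2  3  4  5  6  7  8  9 10 11 12
dp  0  -  1  -  2  -  3  -  1  1  1  2  2
(- denotes ∞ / unreachable)

1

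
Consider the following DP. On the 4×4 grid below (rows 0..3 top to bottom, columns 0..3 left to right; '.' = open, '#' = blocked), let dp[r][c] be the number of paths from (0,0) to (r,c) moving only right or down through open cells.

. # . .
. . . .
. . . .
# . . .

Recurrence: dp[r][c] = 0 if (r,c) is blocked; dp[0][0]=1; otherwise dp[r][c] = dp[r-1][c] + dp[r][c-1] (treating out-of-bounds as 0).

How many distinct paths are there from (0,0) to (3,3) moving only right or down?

r\c   0   1   2   3
  0   1   0   0   0
  1   1   1   1   1
  2   1   2   3   4
  3   0   2   5   9

9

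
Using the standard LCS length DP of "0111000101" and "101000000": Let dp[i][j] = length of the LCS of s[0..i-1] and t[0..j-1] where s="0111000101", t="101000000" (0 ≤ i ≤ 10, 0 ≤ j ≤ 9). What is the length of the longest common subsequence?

6

   ''  1  0  1  0  0  0  0  0  0
''  0  0  0  0  0  0  0  0  0  0
 0  0  0  1  1  1  1  1  1  1  1
 1  0  1  1  2  2  2  2  2  2  2
 1  0  1  1  2  2  2  2  2  2  2
 1  0  1  1  2  2  2  2  2  2  2
 0  0  1  2  2  3  3  3  3  3  3
 0  0  1  2  2  3  4  4  4  4  4
 0  0  1  2  2  3  4  5  5  5  5
 1  0  1  2  3  3  4  5  5  5  5
 0  0  1  2  3  4  4  5  6  6  6
 1  0  1  2  3  4  4  5  6  6  6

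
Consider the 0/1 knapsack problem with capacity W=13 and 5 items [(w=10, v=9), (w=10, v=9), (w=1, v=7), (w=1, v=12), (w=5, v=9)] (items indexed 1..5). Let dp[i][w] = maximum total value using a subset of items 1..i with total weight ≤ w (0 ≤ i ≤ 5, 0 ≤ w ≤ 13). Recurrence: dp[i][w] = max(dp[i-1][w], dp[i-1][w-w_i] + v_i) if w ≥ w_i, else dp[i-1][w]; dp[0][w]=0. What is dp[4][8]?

i\w   0   1   2   3   4   5   6   7   8   9  10  11  12  13
  0   0   0   0   0   0   0   0   0   0   0   0   0   0   0
  1   0   0   0   0   0   0   0   0   0   0   9   9   9   9
  2   0   0   0   0   0   0   0   0   0   0   9   9   9   9
  3   0   7   7   7   7   7   7   7   7   7   9  16  16  16
  4   0  12  19  19  19  19  19  19  19  19  19  21  28  28
  5   0  12  19  19  19  19  21  28  28  28  28  28  28  28

19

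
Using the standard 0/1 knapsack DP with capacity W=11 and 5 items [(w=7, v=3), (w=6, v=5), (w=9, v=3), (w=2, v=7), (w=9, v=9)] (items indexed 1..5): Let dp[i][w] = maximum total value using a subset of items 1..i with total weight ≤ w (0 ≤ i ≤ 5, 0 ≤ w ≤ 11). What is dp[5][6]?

i\w   0   1   2   3   4   5   6   7   8   9  10  11
  0   0   0   0   0   0   0   0   0   0   0   0   0
  1   0   0   0   0   0   0   0   3   3   3   3   3
  2   0   0   0   0   0   0   5   5   5   5   5   5
  3   0   0   0   0   0   0   5   5   5   5   5   5
  4   0   0   7   7   7   7   7   7  12  12  12  12
  5   0   0   7   7   7   7   7   7  12  12  12  16

7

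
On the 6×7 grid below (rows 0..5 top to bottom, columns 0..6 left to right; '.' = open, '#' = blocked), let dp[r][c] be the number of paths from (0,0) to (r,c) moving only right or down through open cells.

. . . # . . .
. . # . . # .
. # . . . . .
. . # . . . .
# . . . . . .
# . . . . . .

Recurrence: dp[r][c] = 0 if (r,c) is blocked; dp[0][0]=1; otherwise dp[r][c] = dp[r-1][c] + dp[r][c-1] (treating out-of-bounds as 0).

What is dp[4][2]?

r\c   0   1   2   3   4   5   6
  0   1   1   1   0   0   0   0
  1   1   2   0   0   0   0   0
  2   1   0   0   0   0   0   0
  3   1   1   0   0   0   0   0
  4   0   1   1   1   1   1   1
  5   0   1   2   3   4   5   6

1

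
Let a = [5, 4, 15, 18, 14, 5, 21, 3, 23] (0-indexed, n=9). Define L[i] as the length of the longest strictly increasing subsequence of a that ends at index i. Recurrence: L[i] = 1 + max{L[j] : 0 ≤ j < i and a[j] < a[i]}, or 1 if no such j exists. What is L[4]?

   i    0    1    2    3    4    5    6    7    8
a[i]    5    4   15   18   14    5   21    3   23
L[i]    1    1    2    3    2    2    4    1    5

2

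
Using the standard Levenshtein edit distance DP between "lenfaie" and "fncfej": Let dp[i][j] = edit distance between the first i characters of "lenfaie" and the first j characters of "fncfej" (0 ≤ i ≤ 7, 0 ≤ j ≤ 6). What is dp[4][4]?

3

   ''  f  n  c  f  e  j
''  0  1  2  3  4  5  6
 l  1  1  2  3  4  5  6
 e  2  2  2  3  4  4  5
 n  3  3  2  3  4  5  5
 f  4  3  3  3  3  4  5
 a  5  4  4  4  4  4  5
 i  6  5  5  5  5  5  5
 e  7  6  6  6  6  5  6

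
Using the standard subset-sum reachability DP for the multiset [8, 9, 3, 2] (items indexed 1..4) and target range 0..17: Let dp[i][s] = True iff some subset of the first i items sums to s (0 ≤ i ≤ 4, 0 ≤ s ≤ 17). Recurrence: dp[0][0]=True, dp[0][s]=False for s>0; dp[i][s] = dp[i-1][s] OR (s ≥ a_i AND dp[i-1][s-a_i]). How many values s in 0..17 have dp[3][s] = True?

i\s   0   1   2   3   4   5   6   7   8   9  10  11  12  13  14  15  16  17
  0   T   F   F   F   F   F   F   F   F   F   F   F   F   F   F   F   F   F
  1   T   F   F   F   F   F   F   F   T   F   F   F   F   F   F   F   F   F
  2   T   F   F   F   F   F   F   F   T   T   F   F   F   F   F   F   F   T
  3   T   F   F   T   F   F   F   F   T   T   F   T   T   F   F   F   F   T
  4   T   F   T   T   F   T   F   F   T   T   T   T   T   T   T   F   F   T

7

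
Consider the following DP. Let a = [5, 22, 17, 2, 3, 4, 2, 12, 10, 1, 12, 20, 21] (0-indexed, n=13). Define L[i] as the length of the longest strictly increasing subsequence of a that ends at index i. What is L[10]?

   i    0    1    2    3    4    5    6    7    8    9   10   11   12
a[i]    5   22   17    2    3    4    2   12   10    1   12   20   21
L[i]    1    2    2    1    2    3    1    4    4    1    5    6    7

5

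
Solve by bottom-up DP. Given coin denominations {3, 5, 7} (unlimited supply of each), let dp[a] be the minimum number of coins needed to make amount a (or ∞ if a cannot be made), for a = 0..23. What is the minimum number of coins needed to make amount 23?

5

 a  0  1  2  3  4  5  6  7  8  9 10 11 12 13 14 15 16 17 18 19 20 21 22 23
dp  0  -  -  1  -  1  2  1  2  3  2  3  2  3  2  3  4  3  4  3  4  3  4  5
(- denotes ∞ / unreachable)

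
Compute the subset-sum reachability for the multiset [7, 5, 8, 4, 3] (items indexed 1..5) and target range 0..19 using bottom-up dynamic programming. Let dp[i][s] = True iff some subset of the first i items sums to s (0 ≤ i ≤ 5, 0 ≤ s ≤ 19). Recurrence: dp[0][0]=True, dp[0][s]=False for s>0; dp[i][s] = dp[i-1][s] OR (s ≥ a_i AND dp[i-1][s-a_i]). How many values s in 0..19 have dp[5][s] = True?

17

i\s   0   1   2   3   4   5   6   7   8   9  10  11  12  13  14  15  16  17  18  19
  0   T   F   F   F   F   F   F   F   F   F   F   F   F   F   F   F   F   F   F   F
  1   T   F   F   F   F   F   F   T   F   F   F   F   F   F   F   F   F   F   F   F
  2   T   F   F   F   F   T   F   T   F   F   F   F   T   F   F   F   F   F   F   F
  3   T   F   F   F   F   T   F   T   T   F   F   F   T   T   F   T   F   F   F   F
  4   T   F   F   F   T   T   F   T   T   T   F   T   T   T   F   T   T   T   F   T
  5   T   F   F   T   T   T   F   T   T   T   T   T   T   T   T   T   T   T   T   T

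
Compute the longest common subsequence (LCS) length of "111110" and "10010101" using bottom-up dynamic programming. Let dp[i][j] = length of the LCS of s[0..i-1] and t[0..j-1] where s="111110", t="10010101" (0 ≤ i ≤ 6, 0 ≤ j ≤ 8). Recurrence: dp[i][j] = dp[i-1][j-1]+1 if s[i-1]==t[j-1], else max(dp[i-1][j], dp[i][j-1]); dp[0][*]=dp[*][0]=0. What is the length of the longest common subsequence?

   ''  1  0  0  1  0  1  0  1
''  0  0  0  0  0  0  0  0  0
 1  0  1  1  1  1  1  1  1  1
 1  0  1  1  1  2  2  2  2  2
 1  0  1  1  1  2  2  3  3  3
 1  0  1  1  1  2  2  3  3  4
 1  0  1  1  1  2  2  3  3  4
 0  0  1  2  2  2  3  3  4  4

4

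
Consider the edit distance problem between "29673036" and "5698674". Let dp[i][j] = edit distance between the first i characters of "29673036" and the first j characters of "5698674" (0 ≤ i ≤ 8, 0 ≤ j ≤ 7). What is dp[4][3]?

   ''  5  6  9  8  6  7  4
''  0  1  2  3  4  5  6  7
 2  1  1  2  3  4  5  6  7
 9  2  2  2  2  3  4  5  6
 6  3  3  2  3  3  3  4  5
 7  4  4  3  3  4  4  3  4
 3  5  5  4  4  4  5  4  4
 0  6  6  5  5  5  5  5  5
 3  7  7  6  6  6  6  6  6
 6  8  8  7  7  7  6  7  7

3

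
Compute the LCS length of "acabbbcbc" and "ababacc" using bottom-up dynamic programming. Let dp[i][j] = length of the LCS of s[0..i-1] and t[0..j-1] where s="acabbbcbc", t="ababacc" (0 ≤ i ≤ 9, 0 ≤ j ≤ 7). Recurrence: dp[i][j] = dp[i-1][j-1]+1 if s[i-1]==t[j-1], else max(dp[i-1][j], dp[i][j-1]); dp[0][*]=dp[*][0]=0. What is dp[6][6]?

3

   ''  a  b  a  b  a  c  c
''  0  0  0  0  0  0  0  0
 a  0  1  1  1  1  1  1  1
 c  0  1  1  1  1  1  2  2
 a  0  1  1  2  2  2  2  2
 b  0  1  2  2  3  3  3  3
 b  0  1  2  2  3  3  3  3
 b  0  1  2  2  3  3  3  3
 c  0  1  2  2  3  3  4  4
 b  0  1  2  2  3  3  4  4
 c  0  1  2  2  3  3  4  5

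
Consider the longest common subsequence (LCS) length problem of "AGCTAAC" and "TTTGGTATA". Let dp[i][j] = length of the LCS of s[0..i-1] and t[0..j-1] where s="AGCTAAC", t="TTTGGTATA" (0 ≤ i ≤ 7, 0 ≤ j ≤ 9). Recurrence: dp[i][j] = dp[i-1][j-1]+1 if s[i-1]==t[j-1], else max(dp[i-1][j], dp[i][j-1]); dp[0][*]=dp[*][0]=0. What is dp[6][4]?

   ''  T  T  T  G  G  T  A  T  A
''  0  0  0  0  0  0  0  0  0  0
 A  0  0  0  0  0  0  0  1  1  1
 G  0  0  0  0  1  1  1  1  1  1
 C  0  0  0  0  1  1  1  1  1  1
 T  0  1  1  1  1  1  2  2  2  2
 A  0  1  1  1  1  1  2  3  3  3
 A  0  1  1  1  1  1  2  3  3  4
 C  0  1  1  1  1  1  2  3  3  4

1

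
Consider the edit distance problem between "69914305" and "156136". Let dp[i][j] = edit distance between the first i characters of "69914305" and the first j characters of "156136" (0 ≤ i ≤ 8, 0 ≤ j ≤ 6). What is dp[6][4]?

5

   ''  1  5  6  1  3  6
''  0  1  2  3  4  5  6
 6  1  1  2  2  3  4  5
 9  2  2  2  3  3  4  5
 9  3  3  3  3  4  4  5
 1  4  3  4  4  3  4  5
 4  5  4  4  5  4  4  5
 3  6  5  5  5  5  4  5
 0  7  6  6  6  6  5  5
 5  8  7  6  7  7  6  6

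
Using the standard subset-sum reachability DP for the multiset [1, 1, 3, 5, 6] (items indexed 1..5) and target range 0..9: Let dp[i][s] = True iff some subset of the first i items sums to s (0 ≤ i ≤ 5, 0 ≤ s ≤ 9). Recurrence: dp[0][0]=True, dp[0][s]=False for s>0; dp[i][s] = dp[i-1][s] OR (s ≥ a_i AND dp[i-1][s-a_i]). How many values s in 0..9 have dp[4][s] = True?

i\s   0   1   2   3   4   5   6   7   8   9
  0   T   F   F   F   F   F   F   F   F   F
  1   T   T   F   F   F   F   F   F   F   F
  2   T   T   T   F   F   F   F   F   F   F
  3   T   T   T   T   T   T   F   F   F   F
  4   T   T   T   T   T   T   T   T   T   T
  5   T   T   T   T   T   T   T   T   T   T

10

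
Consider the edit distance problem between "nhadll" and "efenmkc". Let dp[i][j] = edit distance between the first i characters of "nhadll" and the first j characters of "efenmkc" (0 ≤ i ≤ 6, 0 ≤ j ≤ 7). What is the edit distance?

7

   ''  e  f  e  n  m  k  c
''  0  1  2  3  4  5  6  7
 n  1  1  2  3  3  4  5  6
 h  2  2  2  3  4  4  5  6
 a  3  3  3  3  4  5  5  6
 d  4  4  4  4  4  5  6  6
 l  5  5  5  5  5  5  6  7
 l  6  6  6  6  6  6  6  7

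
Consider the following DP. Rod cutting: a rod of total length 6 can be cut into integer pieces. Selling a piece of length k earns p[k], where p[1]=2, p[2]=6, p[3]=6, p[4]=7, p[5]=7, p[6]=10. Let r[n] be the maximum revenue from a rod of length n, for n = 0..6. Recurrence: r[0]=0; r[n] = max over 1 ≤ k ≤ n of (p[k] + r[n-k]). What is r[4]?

   n    0    1    2    3    4    5    6
r[n]    0    2    6    8   12   14   18

12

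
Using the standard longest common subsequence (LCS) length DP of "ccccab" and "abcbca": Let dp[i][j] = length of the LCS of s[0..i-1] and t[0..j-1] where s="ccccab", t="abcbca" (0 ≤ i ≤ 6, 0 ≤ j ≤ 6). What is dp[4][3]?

1

   ''  a  b  c  b  c  a
''  0  0  0  0  0  0  0
 c  0  0  0  1  1  1  1
 c  0  0  0  1  1  2  2
 c  0  0  0  1  1  2  2
 c  0  0  0  1  1  2  2
 a  0  1  1  1  1  2  3
 b  0  1  2  2  2  2  3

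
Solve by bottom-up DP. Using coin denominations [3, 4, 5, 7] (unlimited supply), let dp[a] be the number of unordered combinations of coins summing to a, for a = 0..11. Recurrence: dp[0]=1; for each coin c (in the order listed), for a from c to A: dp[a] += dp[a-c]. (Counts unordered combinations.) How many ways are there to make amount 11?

after  coin     0     1     2     3     4     5     6     7     8     9    10    11
          3     1     0     0     1     0     0     1     0     0     1     0     0
          4     1     0     0     1     1     0     1     1     1     1     1     1
          5     1     0     0     1     1     1     1     1     2     2     2     2
          7     1     0     0     1     1     1     1     2     2     2     3     3

3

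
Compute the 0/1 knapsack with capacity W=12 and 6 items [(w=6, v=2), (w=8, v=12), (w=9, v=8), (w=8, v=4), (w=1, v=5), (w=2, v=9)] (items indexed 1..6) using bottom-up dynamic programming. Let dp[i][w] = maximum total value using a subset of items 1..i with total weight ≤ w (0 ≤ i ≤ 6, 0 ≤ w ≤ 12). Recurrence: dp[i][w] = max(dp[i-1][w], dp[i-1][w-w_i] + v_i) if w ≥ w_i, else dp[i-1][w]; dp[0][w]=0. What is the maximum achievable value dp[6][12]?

i\w   0   1   2   3   4   5   6   7   8   9  10  11  12
  0   0   0   0   0   0   0   0   0   0   0   0   0   0
  1   0   0   0   0   0   0   2   2   2   2   2   2   2
  2   0   0   0   0   0   0   2   2  12  12  12  12  12
  3   0   0   0   0   0   0   2   2  12  12  12  12  12
  4   0   0   0   0   0   0   2   2  12  12  12  12  12
  5   0   5   5   5   5   5   5   7  12  17  17  17  17
  6   0   5   9  14  14  14  14  14  14  17  21  26  26

26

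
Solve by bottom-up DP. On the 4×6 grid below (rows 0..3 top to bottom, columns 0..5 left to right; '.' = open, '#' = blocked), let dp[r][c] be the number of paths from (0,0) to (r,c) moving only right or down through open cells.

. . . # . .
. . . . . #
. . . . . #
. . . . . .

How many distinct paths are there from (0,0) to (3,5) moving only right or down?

r\c   0   1   2   3   4   5
  0   1   1   1   0   0   0
  1   1   2   3   3   3   0
  2   1   3   6   9  12   0
  3   1   4  10  19  31  31

31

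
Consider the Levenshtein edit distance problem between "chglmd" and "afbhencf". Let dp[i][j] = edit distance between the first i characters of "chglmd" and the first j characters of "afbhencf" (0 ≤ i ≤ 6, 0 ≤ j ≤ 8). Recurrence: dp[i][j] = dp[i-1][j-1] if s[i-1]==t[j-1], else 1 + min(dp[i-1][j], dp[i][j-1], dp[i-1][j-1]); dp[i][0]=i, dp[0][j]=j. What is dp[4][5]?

   ''  a  f  b  h  e  n  c  f
''  0  1  2  3  4  5  6  7  8
 c  1  1  2  3  4  5  6  6  7
 h  2  2  2  3  3  4  5  6  7
 g  3  3  3  3  4  4  5  6  7
 l  4  4  4  4  4  5  5  6  7
 m  5  5  5  5  5  5  6  6  7
 d  6  6  6  6  6  6  6  7  7

5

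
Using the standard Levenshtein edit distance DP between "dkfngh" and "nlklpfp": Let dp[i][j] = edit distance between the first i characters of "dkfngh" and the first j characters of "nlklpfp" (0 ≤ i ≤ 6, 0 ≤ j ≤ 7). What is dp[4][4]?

   ''  n  l  k  l  p  f  p
''  0  1  2  3  4  5  6  7
 d  1  1  2  3  4  5  6  7
 k  2  2  2  2  3  4  5  6
 f  3  3  3  3  3  4  4  5
 n  4  3  4  4  4  4  5  5
 g  5  4  4  5  5  5  5  6
 h  6  5  5  5  6  6  6  6

4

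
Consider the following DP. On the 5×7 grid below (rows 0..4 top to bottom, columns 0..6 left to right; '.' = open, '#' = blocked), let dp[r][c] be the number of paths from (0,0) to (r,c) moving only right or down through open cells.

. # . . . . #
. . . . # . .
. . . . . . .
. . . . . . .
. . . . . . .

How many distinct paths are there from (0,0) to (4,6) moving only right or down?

74

r\c   0   1   2   3   4   5   6
  0   1   0   0   0   0   0   0
  1   1   1   1   1   0   0   0
  2   1   2   3   4   4   4   4
  3   1   3   6  10  14  18  22
  4   1   4  10  20  34  52  74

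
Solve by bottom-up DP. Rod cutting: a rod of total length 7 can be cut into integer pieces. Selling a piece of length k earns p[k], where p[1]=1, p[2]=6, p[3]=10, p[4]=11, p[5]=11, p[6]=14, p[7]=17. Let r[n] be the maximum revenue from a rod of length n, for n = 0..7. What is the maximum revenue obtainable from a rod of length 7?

   n    0    1    2    3    4    5    6    7
r[n]    0    1    6   10   12   16   20   22

22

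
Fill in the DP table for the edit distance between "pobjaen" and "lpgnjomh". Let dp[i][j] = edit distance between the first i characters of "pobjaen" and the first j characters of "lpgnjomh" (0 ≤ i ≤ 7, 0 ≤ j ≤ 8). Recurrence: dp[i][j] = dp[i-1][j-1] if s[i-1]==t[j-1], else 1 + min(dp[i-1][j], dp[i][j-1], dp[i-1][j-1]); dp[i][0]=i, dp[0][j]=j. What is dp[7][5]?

6

   ''  l  p  g  n  j  o  m  h
''  0  1  2  3  4  5  6  7  8
 p  1  1  1  2  3  4  5  6  7
 o  2  2  2  2  3  4  4  5  6
 b  3  3  3  3  3  4  5  5  6
 j  4  4  4  4  4  3  4  5  6
 a  5  5  5  5  5  4  4  5  6
 e  6  6  6  6  6  5  5  5  6
 n  7  7  7  7  6  6  6  6  6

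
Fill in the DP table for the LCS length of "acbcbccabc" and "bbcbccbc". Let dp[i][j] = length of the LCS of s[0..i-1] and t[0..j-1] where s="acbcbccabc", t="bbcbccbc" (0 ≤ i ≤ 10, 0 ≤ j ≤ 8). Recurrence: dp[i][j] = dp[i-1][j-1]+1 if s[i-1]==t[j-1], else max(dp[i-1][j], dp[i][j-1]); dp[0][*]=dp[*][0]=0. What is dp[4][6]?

3

   ''  b  b  c  b  c  c  b  c
''  0  0  0  0  0  0  0  0  0
 a  0  0  0  0  0  0  0  0  0
 c  0  0  0  1  1  1  1  1  1
 b  0  1  1  1  2  2  2  2  2
 c  0  1  1  2  2  3  3  3  3
 b  0  1  2  2  3  3  3  4  4
 c  0  1  2  3  3  4  4  4  5
 c  0  1  2  3  3  4  5  5  5
 a  0  1  2  3  3  4  5  5  5
 b  0  1  2  3  4  4  5  6  6
 c  0  1  2  3  4  5  5  6  7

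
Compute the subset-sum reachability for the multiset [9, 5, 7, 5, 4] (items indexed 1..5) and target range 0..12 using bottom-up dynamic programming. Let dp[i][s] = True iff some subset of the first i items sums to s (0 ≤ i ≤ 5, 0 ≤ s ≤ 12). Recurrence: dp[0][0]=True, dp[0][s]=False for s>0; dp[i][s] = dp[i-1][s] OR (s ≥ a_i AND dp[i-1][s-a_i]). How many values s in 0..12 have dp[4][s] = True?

6

i\s   0   1   2   3   4   5   6   7   8   9  10  11  12
  0   T   F   F   F   F   F   F   F   F   F   F   F   F
  1   T   F   F   F   F   F   F   F   F   T   F   F   F
  2   T   F   F   F   F   T   F   F   F   T   F   F   F
  3   T   F   F   F   F   T   F   T   F   T   F   F   T
  4   T   F   F   F   F   T   F   T   F   T   T   F   T
  5   T   F   F   F   T   T   F   T   F   T   T   T   T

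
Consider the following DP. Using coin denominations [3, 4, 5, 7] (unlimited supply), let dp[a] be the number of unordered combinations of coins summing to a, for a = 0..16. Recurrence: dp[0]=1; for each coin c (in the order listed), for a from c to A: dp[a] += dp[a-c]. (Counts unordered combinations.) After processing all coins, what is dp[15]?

6

after  coin     0     1     2     3     4     5     6     7     8     9    10    11    12    13    14    15    16
          3     1     0     0     1     0     0     1     0     0     1     0     0     1     0     0     1     0
          4     1     0     0     1     1     0     1     1     1     1     1     1     2     1     1     2     2
          5     1     0     0     1     1     1     1     1     2     2     2     2     3     3     3     4     4
          7     1     0     0     1     1     1     1     2     2     2     3     3     4     4     5     6     6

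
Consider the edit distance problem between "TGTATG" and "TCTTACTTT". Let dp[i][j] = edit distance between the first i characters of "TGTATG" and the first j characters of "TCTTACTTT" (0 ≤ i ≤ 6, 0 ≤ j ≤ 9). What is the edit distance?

   ''  T  C  T  T  A  C  T  T  T
''  0  1  2  3  4  5  6  7  8  9
 T  1  0  1  2  3  4  5  6  7  8
 G  2  1  1  2  3  4  5  6  7  8
 T  3  2  2  1  2  3  4  5  6  7
 A  4  3  3  2  2  2  3  4  5  6
 T  5  4  4  3  2  3  3  3  4  5
 G  6  5  5  4  3  3  4  4  4  5

5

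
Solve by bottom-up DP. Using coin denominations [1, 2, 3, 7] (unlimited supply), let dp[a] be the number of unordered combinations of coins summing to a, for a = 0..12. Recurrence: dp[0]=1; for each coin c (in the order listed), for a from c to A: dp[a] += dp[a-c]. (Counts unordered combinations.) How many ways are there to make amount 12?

after  coin     0     1     2     3     4     5     6     7     8     9    10    11    12
          1     1     1     1     1     1     1     1     1     1     1     1     1     1
          2     1     1     2     2     3     3     4     4     5     5     6     6     7
          3     1     1     2     3     4     5     7     8    10    12    14    16    19
          7     1     1     2     3     4     5     7     9    11    14    17    20    24

24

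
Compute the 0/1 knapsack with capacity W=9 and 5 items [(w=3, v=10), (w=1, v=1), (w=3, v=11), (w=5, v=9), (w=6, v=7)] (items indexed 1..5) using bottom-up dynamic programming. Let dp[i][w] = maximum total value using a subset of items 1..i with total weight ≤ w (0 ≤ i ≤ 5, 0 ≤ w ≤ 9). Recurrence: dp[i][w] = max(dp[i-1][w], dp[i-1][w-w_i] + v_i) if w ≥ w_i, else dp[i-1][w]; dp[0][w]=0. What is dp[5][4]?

i\w   0   1   2   3   4   5   6   7   8   9
  0   0   0   0   0   0   0   0   0   0   0
  1   0   0   0  10  10  10  10  10  10  10
  2   0   1   1  10  11  11  11  11  11  11
  3   0   1   1  11  12  12  21  22  22  22
  4   0   1   1  11  12  12  21  22  22  22
  5   0   1   1  11  12  12  21  22  22  22

12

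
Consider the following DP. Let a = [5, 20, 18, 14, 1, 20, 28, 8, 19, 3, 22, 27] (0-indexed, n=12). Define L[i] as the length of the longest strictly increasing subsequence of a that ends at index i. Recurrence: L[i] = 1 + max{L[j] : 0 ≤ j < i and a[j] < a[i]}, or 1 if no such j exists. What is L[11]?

5

   i    0    1    2    3    4    5    6    7    8    9   10   11
a[i]    5   20   18   14    1   20   28    8   19    3   22   27
L[i]    1    2    2    2    1    3    4    2    3    2    4    5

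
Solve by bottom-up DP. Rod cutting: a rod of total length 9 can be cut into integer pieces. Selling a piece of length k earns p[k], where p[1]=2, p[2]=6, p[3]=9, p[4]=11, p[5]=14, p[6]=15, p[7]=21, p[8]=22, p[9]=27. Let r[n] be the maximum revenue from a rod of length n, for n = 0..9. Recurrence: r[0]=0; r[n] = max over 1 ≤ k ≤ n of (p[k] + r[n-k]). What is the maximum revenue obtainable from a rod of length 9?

27

   n    0    1    2    3    4    5    6    7    8    9
r[n]    0    2    6    9   12   15   18   21   24   27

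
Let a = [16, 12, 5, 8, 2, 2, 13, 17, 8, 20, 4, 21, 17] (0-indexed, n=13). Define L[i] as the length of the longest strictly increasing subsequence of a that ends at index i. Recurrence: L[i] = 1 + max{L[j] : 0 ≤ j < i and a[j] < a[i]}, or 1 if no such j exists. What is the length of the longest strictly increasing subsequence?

6

   i    0    1    2    3    4    5    6    7    8    9   10   11   12
a[i]   16   12    5    8    2    2   13   17    8   20    4   21   17
L[i]    1    1    1    2    1    1    3    4    2    5    2    6    4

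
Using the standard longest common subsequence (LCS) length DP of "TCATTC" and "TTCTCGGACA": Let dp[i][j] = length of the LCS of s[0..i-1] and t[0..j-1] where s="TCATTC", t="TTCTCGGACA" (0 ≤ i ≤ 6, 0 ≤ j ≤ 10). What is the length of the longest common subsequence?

   ''  T  T  C  T  C  G  G  A  C  A
''  0  0  0  0  0  0  0  0  0  0  0
 T  0  1  1  1  1  1  1  1  1  1  1
 C  0  1  1  2  2  2  2  2  2  2  2
 A  0  1  1  2  2  2  2  2  3  3  3
 T  0  1  2  2  3  3  3  3  3  3  3
 T  0  1  2  2  3  3  3  3  3  3  3
 C  0  1  2  3  3  4  4  4  4  4  4

4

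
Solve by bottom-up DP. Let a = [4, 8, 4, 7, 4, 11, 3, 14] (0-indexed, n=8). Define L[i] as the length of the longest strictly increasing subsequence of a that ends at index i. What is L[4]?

1

   i    0    1    2    3    4    5    6    7
a[i]    4    8    4    7    4   11    3   14
L[i]    1    2    1    2    1    3    1    4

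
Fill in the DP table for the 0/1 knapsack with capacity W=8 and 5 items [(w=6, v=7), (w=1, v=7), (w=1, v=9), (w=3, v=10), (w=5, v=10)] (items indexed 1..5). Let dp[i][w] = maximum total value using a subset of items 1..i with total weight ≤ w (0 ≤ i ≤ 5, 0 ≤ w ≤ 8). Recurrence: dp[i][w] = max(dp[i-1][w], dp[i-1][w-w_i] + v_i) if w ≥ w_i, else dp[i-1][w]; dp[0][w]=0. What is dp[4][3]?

i\w   0   1   2   3   4   5   6   7   8
  0   0   0   0   0   0   0   0   0   0
  1   0   0   0   0   0   0   7   7   7
  2   0   7   7   7   7   7   7  14  14
  3   0   9  16  16  16  16  16  16  23
  4   0   9  16  16  19  26  26  26  26
  5   0   9  16  16  19  26  26  26  26

16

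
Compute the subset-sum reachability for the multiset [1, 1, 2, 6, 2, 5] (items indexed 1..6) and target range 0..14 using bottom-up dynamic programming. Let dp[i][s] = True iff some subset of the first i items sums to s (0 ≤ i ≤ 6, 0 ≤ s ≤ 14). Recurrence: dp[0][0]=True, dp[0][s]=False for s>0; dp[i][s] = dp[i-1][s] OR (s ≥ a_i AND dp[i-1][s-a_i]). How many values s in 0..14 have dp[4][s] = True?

i\s   0   1   2   3   4   5   6   7   8   9  10  11  12  13  14
  0   T   F   F   F   F   F   F   F   F   F   F   F   F   F   F
  1   T   T   F   F   F   F   F   F   F   F   F   F   F   F   F
  2   T   T   T   F   F   F   F   F   F   F   F   F   F   F   F
  3   T   T   T   T   T   F   F   F   F   F   F   F   F   F   F
  4   T   T   T   T   T   F   T   T   T   T   T   F   F   F   F
  5   T   T   T   T   T   T   T   T   T   T   T   T   T   F   F
  6   T   T   T   T   T   T   T   T   T   T   T   T   T   T   T

10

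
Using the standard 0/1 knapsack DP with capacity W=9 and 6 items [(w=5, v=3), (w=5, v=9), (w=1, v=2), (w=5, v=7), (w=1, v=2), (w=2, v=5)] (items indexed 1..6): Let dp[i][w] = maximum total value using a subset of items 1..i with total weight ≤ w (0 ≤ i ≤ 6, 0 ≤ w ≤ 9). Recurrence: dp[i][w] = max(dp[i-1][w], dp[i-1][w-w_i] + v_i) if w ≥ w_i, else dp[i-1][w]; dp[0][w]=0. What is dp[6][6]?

11

i\w   0   1   2   3   4   5   6   7   8   9
  0   0   0   0   0   0   0   0   0   0   0
  1   0   0   0   0   0   3   3   3   3   3
  2   0   0   0   0   0   9   9   9   9   9
  3   0   2   2   2   2   9  11  11  11  11
  4   0   2   2   2   2   9  11  11  11  11
  5   0   2   4   4   4   9  11  13  13  13
  6   0   2   5   7   9   9  11  14  16  18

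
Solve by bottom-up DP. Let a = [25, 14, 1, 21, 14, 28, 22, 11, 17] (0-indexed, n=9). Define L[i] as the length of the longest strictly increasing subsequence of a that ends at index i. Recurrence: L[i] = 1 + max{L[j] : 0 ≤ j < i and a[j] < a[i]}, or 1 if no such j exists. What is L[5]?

   i    0    1    2    3    4    5    6    7    8
a[i]   25   14    1   21   14   28   22   11   17
L[i]    1    1    1    2    2    3    3    2    3

3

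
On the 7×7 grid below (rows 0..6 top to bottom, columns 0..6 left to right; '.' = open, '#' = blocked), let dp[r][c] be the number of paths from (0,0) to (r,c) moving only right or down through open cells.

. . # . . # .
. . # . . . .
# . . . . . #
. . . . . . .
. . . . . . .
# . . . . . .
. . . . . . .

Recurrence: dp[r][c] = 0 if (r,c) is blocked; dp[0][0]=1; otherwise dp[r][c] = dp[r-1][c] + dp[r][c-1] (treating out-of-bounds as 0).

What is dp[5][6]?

r\c   0   1   2   3   4   5   6
  0   1   1   0   0   0   0   0
  1   1   2   0   0   0   0   0
  2   0   2   2   2   2   2   0
  3   0   2   4   6   8  10  10
  4   0   2   6  12  20  30  40
  5   0   2   8  20  40  70 110
  6   0   2  10  30  70 140 250

110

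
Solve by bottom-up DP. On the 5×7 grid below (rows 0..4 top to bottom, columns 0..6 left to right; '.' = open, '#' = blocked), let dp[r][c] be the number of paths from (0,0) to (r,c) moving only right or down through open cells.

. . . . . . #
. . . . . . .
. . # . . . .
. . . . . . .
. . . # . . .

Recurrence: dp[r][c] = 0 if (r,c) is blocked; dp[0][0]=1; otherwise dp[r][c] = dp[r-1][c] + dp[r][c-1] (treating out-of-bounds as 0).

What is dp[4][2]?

9

r\c   0   1   2   3   4   5   6
  0   1   1   1   1   1   1   0
  1   1   2   3   4   5   6   6
  2   1   3   0   4   9  15  21
  3   1   4   4   8  17  32  53
  4   1   5   9   0  17  49 102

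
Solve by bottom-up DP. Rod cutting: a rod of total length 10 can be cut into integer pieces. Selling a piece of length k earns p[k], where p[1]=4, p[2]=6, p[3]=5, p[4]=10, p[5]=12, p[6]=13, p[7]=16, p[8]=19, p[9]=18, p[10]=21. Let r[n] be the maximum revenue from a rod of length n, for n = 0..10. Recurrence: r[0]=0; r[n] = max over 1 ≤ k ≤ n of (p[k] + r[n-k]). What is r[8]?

32

   n    0    1    2    3    4    5    6    7    8    9   10
r[n]    0    4    8   12   16   20   24   28   32   36   40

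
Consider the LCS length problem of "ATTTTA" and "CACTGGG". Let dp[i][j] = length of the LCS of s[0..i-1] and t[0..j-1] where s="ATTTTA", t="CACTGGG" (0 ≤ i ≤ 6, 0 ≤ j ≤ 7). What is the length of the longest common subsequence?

2

   ''  C  A  C  T  G  G  G
''  0  0  0  0  0  0  0  0
 A  0  0  1  1  1  1  1  1
 T  0  0  1  1  2  2  2  2
 T  0  0  1  1  2  2  2  2
 T  0  0  1  1  2  2  2  2
 T  0  0  1  1  2  2  2  2
 A  0  0  1  1  2  2  2  2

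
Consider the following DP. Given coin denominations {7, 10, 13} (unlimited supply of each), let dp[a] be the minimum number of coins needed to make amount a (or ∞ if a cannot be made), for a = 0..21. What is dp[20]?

 a  0  1  2  3  4  5  6  7  8  9 10 11 12 13 14 15 16 17 18 19 20 21
dp  0  -  -  -  -  -  -  1  -  -  1  -  -  1  2  -  -  2  -  -  2  3
(- denotes ∞ / unreachable)

2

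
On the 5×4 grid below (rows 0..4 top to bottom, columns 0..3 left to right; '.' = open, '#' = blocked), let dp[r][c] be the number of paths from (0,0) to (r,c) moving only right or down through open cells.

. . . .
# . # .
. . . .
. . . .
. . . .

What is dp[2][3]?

2

r\c   0   1   2   3
  0   1   1   1   1
  1   0   1   0   1
  2   0   1   1   2
  3   0   1   2   4
  4   0   1   3   7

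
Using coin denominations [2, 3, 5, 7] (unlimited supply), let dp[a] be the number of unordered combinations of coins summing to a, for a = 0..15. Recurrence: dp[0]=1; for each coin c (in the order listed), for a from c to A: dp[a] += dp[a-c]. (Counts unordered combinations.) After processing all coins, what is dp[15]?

after  coin     0     1     2     3     4     5     6     7     8     9    10    11    12    13    14    15
          2     1     0     1     0     1     0     1     0     1     0     1     0     1     0     1     0
          3     1     0     1     1     1     1     2     1     2     2     2     2     3     2     3     3
          5     1     0     1     1     1     2     2     2     3     3     4     4     5     5     6     7
          7     1     0     1     1     1     2     2     3     3     4     5     5     7     7     9    10

10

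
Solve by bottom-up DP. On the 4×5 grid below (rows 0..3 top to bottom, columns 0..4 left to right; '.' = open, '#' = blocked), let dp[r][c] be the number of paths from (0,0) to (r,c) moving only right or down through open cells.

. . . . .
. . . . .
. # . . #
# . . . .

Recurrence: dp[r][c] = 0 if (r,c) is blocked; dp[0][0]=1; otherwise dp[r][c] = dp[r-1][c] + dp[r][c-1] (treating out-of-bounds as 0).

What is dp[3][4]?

r\c   0   1   2   3   4
  0   1   1   1   1   1
  1   1   2   3   4   5
  2   1   0   3   7   0
  3   0   0   3  10  10

10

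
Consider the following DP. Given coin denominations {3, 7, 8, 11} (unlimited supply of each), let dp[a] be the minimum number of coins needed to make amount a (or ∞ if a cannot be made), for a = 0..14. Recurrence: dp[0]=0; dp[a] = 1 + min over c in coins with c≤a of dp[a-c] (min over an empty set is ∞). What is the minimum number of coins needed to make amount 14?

 a  0  1  2  3  4  5  6  7  8  9 10 11 12 13 14
dp  0  -  -  1  -  -  2  1  1  3  2  1  4  3  2
(- denotes ∞ / unreachable)

2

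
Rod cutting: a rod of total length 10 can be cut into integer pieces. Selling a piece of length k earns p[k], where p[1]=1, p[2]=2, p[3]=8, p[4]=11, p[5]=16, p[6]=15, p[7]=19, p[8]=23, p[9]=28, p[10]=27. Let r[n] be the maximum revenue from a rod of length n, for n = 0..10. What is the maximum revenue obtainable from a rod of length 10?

32

   n    0    1    2    3    4    5    6    7    8    9   10
r[n]    0    1    2    8   11   16   17   19   24   28   32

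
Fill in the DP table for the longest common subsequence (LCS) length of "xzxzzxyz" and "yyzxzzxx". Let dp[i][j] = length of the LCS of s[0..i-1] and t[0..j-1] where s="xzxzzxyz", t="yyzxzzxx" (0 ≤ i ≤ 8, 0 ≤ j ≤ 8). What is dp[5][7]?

4

   ''  y  y  z  x  z  z  x  x
''  0  0  0  0  0  0  0  0  0
 x  0  0  0  0  1  1  1  1  1
 z  0  0  0  1  1  2  2  2  2
 x  0  0  0  1  2  2  2  3  3
 z  0  0  0  1  2  3  3  3  3
 z  0  0  0  1  2  3  4  4  4
 x  0  0  0  1  2  3  4  5  5
 y  0  1  1  1  2  3  4  5  5
 z  0  1  1  2  2  3  4  5  5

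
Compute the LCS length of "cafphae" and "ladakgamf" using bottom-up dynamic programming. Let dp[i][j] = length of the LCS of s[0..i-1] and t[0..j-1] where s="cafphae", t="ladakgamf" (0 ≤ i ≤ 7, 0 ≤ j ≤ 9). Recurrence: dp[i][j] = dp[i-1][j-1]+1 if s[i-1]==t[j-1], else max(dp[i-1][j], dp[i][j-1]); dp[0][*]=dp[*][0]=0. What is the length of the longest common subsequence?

2

   ''  l  a  d  a  k  g  a  m  f
''  0  0  0  0  0  0  0  0  0  0
 c  0  0  0  0  0  0  0  0  0  0
 a  0  0  1  1  1  1  1  1  1  1
 f  0  0  1  1  1  1  1  1  1  2
 p  0  0  1  1  1  1  1  1  1  2
 h  0  0  1  1  1  1  1  1  1  2
 a  0  0  1  1  2  2  2  2  2  2
 e  0  0  1  1  2  2  2  2  2  2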